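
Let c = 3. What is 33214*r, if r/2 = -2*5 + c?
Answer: -464996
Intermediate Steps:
r = -14 (r = 2*(-2*5 + 3) = 2*(-10 + 3) = 2*(-7) = -14)
33214*r = 33214*(-14) = -464996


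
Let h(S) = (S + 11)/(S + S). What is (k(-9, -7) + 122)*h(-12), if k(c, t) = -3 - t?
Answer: 21/4 ≈ 5.2500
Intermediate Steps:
h(S) = (11 + S)/(2*S) (h(S) = (11 + S)/((2*S)) = (11 + S)*(1/(2*S)) = (11 + S)/(2*S))
(k(-9, -7) + 122)*h(-12) = ((-3 - 1*(-7)) + 122)*((1/2)*(11 - 12)/(-12)) = ((-3 + 7) + 122)*((1/2)*(-1/12)*(-1)) = (4 + 122)*(1/24) = 126*(1/24) = 21/4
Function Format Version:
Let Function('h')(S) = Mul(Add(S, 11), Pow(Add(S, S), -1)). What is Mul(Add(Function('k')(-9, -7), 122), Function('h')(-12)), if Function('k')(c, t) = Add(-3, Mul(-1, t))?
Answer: Rational(21, 4) ≈ 5.2500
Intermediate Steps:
Function('h')(S) = Mul(Rational(1, 2), Pow(S, -1), Add(11, S)) (Function('h')(S) = Mul(Add(11, S), Pow(Mul(2, S), -1)) = Mul(Add(11, S), Mul(Rational(1, 2), Pow(S, -1))) = Mul(Rational(1, 2), Pow(S, -1), Add(11, S)))
Mul(Add(Function('k')(-9, -7), 122), Function('h')(-12)) = Mul(Add(Add(-3, Mul(-1, -7)), 122), Mul(Rational(1, 2), Pow(-12, -1), Add(11, -12))) = Mul(Add(Add(-3, 7), 122), Mul(Rational(1, 2), Rational(-1, 12), -1)) = Mul(Add(4, 122), Rational(1, 24)) = Mul(126, Rational(1, 24)) = Rational(21, 4)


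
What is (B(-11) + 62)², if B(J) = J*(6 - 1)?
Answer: 49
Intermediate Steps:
B(J) = 5*J (B(J) = J*5 = 5*J)
(B(-11) + 62)² = (5*(-11) + 62)² = (-55 + 62)² = 7² = 49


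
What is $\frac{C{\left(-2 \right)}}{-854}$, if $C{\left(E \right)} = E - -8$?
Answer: $- \frac{3}{427} \approx -0.0070258$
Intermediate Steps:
$C{\left(E \right)} = 8 + E$ ($C{\left(E \right)} = E + 8 = 8 + E$)
$\frac{C{\left(-2 \right)}}{-854} = \frac{8 - 2}{-854} = 6 \left(- \frac{1}{854}\right) = - \frac{3}{427}$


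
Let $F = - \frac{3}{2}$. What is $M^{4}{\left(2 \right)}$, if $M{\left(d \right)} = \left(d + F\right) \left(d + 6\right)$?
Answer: $256$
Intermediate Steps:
$F = - \frac{3}{2}$ ($F = \left(-3\right) \frac{1}{2} = - \frac{3}{2} \approx -1.5$)
$M{\left(d \right)} = \left(6 + d\right) \left(- \frac{3}{2} + d\right)$ ($M{\left(d \right)} = \left(d - \frac{3}{2}\right) \left(d + 6\right) = \left(- \frac{3}{2} + d\right) \left(6 + d\right) = \left(6 + d\right) \left(- \frac{3}{2} + d\right)$)
$M^{4}{\left(2 \right)} = \left(-9 + 2^{2} + \frac{9}{2} \cdot 2\right)^{4} = \left(-9 + 4 + 9\right)^{4} = 4^{4} = 256$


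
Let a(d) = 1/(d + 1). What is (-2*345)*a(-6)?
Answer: 138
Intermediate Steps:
a(d) = 1/(1 + d)
(-2*345)*a(-6) = (-2*345)/(1 - 6) = -690/(-5) = -690*(-1/5) = 138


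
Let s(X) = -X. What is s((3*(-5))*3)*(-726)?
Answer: -32670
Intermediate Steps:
s((3*(-5))*3)*(-726) = -3*(-5)*3*(-726) = -(-15)*3*(-726) = -1*(-45)*(-726) = 45*(-726) = -32670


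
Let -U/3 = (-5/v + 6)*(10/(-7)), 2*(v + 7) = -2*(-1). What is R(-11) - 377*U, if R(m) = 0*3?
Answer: -77285/7 ≈ -11041.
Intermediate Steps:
v = -6 (v = -7 + (-2*(-1))/2 = -7 + (1/2)*2 = -7 + 1 = -6)
R(m) = 0
U = 205/7 (U = -3*(-5/(-6) + 6)*10/(-7) = -3*(-5*(-1/6) + 6)*10*(-1/7) = -3*(5/6 + 6)*(-10)/7 = -41*(-10)/(2*7) = -3*(-205/21) = 205/7 ≈ 29.286)
R(-11) - 377*U = 0 - 377*205/7 = 0 - 77285/7 = -77285/7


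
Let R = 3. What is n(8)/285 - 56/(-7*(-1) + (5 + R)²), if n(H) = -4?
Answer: -16244/20235 ≈ -0.80277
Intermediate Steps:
n(8)/285 - 56/(-7*(-1) + (5 + R)²) = -4/285 - 56/(-7*(-1) + (5 + 3)²) = -4*1/285 - 56/(7 + 8²) = -4/285 - 56/(7 + 64) = -4/285 - 56/71 = -16244/20235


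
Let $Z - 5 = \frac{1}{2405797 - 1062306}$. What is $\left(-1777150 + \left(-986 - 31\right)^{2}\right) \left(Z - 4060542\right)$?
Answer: $\frac{4052525835603699426}{1343491} \approx 3.0164 \cdot 10^{12}$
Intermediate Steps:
$Z = \frac{6717456}{1343491}$ ($Z = 5 + \frac{1}{2405797 - 1062306} = 5 + \frac{1}{1343491} = \frac{6717456}{1343491} \approx 5.0$)
$\left(-1777150 + \left(-986 - 31\right)^{2}\right) \left(Z - 4060542\right) = \left(-1777150 + \left(-986 - 31\right)^{2}\right) \left(\frac{6717456}{1343491} - 4060542\right) = \left(-1777150 + \left(-1017\right)^{2}\right) \left(- \frac{5455294914666}{1343491}\right) = \left(-1777150 + 1034289\right) \left(- \frac{5455294914666}{1343491}\right) = \left(-742861\right) \left(- \frac{5455294914666}{1343491}\right) = \frac{4052525835603699426}{1343491}$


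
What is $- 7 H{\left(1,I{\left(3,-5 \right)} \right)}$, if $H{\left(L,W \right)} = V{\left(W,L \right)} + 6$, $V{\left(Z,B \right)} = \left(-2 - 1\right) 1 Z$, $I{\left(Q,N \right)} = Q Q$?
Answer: $147$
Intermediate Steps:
$I{\left(Q,N \right)} = Q^{2}$
$V{\left(Z,B \right)} = - 3 Z$
$H{\left(L,W \right)} = 6 - 3 W$ ($H{\left(L,W \right)} = - 3 W + 6 = 6 - 3 W$)
$- 7 H{\left(1,I{\left(3,-5 \right)} \right)} = - 7 \left(6 - 3 \cdot 3^{2}\right) = - 7 \left(6 - 27\right) = \left(-7\right) \left(-21\right) = 147$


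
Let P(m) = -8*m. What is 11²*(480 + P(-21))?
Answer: 78408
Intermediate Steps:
11²*(480 + P(-21)) = 11²*(480 - 8*(-21)) = 121*(480 + 168) = 121*648 = 78408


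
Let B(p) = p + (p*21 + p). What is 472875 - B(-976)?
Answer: 495323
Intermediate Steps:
B(p) = 23*p (B(p) = p + (21*p + p) = p + 22*p = 23*p)
472875 - B(-976) = 472875 - 23*(-976) = 472875 - 1*(-22448) = 472875 + 22448 = 495323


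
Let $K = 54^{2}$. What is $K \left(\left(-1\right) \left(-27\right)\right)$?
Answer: $78732$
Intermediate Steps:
$K = 2916$
$K \left(\left(-1\right) \left(-27\right)\right) = 2916 \left(\left(-1\right) \left(-27\right)\right) = 2916 \cdot 27 = 78732$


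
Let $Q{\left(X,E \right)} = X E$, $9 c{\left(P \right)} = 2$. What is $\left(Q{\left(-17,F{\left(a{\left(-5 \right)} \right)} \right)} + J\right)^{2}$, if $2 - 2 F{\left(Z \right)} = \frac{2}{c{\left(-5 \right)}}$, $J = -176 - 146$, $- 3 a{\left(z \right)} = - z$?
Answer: $\frac{275625}{4} \approx 68906.0$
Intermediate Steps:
$c{\left(P \right)} = \frac{2}{9}$ ($c{\left(P \right)} = \frac{1}{9} \cdot 2 = \frac{2}{9}$)
$a{\left(z \right)} = \frac{z}{3}$ ($a{\left(z \right)} = - \frac{\left(-1\right) z}{3} = \frac{z}{3}$)
$J = -322$
$F{\left(Z \right)} = - \frac{7}{2}$ ($F{\left(Z \right)} = 1 - \frac{2 \frac{1}{\frac{2}{9}}}{2} = 1 - \frac{2 \cdot \frac{9}{2}}{2} = 1 - \frac{9}{2} = - \frac{7}{2}$)
$Q{\left(X,E \right)} = E X$
$\left(Q{\left(-17,F{\left(a{\left(-5 \right)} \right)} \right)} + J\right)^{2} = \left(\left(- \frac{7}{2}\right) \left(-17\right) - 322\right)^{2} = \left(\frac{119}{2} - 322\right)^{2} = \left(- \frac{525}{2}\right)^{2} = \frac{275625}{4}$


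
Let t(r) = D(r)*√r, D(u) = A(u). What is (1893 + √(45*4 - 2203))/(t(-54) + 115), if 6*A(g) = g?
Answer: 217695/17599 - 459*√42/17599 + 1955*I*√7/17599 + 51111*I*√6/17599 ≈ 12.201 + 7.4077*I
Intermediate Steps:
A(g) = g/6
D(u) = u/6
t(r) = r^(3/2)/6 (t(r) = (r/6)*√r = r^(3/2)/6)
(1893 + √(45*4 - 2203))/(t(-54) + 115) = (1893 + √(45*4 - 2203))/((-54)^(3/2)/6 + 115) = (1893 + √(180 - 2203))/((-162*I*√6)/6 + 115) = (1893 + √(-2023))/(-27*I*√6 + 115) = (1893 + 17*I*√7)/(115 - 27*I*√6)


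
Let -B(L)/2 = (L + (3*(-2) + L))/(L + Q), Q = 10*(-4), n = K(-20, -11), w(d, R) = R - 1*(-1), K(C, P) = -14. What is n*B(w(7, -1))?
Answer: 21/5 ≈ 4.2000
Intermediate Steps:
w(d, R) = 1 + R (w(d, R) = R + 1 = 1 + R)
n = -14
Q = -40
B(L) = -2*(-6 + 2*L)/(-40 + L) (B(L) = -2*(L + (3*(-2) + L))/(L - 40) = -2*(L + (-6 + L))/(-40 + L) = -2*(-6 + 2*L)/(-40 + L))
n*B(w(7, -1)) = -56*(3 - (1 - 1))/(-40 + (1 - 1)) = -56*(3 - 1*0)/(-40 + 0) = -56*(3 + 0)/(-40) = -56*(-1)*3/40 = -14*(-3/10) = 21/5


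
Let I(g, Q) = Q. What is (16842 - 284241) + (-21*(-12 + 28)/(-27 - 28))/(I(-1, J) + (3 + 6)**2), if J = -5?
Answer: -279431871/1045 ≈ -2.6740e+5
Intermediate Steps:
(16842 - 284241) + (-21*(-12 + 28)/(-27 - 28))/(I(-1, J) + (3 + 6)**2) = (16842 - 284241) + (-21*(-12 + 28)/(-27 - 28))/(-5 + (3 + 6)**2) = -267399 + (-336/(-55))/(-5 + 9**2) = -267399 + (-336*(-1)/55)/(-5 + 81) = -267399 - 21*(-16/55)/76 = -267399 + (336/55)*(1/76) = -267399 + 84/1045 = -279431871/1045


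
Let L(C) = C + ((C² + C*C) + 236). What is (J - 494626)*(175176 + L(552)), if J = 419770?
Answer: -58789806432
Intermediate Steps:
L(C) = 236 + C + 2*C² (L(C) = C + ((C² + C²) + 236) = C + (2*C² + 236) = C + (236 + 2*C²) = 236 + C + 2*C²)
(J - 494626)*(175176 + L(552)) = (419770 - 494626)*(175176 + (236 + 552 + 2*552²)) = -74856*(175176 + (236 + 552 + 2*304704)) = -74856*(175176 + (236 + 552 + 609408)) = -74856*(175176 + 610196) = -74856*785372 = -58789806432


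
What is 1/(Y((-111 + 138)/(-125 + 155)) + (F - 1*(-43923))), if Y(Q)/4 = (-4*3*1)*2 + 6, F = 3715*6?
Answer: 1/66141 ≈ 1.5119e-5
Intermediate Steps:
F = 22290
Y(Q) = -72 (Y(Q) = 4*((-4*3*1)*2 + 6) = 4*(-12*1*2 + 6) = 4*(-12*2 + 6) = 4*(-24 + 6) = 4*(-18) = -72)
1/(Y((-111 + 138)/(-125 + 155)) + (F - 1*(-43923))) = 1/(-72 + (22290 - 1*(-43923))) = 1/(-72 + (22290 + 43923)) = 1/(-72 + 66213) = 1/66141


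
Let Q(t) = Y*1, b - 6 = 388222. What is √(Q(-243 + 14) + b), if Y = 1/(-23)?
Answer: √205372589/23 ≈ 623.08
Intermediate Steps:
Y = -1/23 ≈ -0.043478
b = 388228 (b = 6 + 388222 = 388228)
Q(t) = -1/23 (Q(t) = -1/23*1 = -1/23)
√(Q(-243 + 14) + b) = √(-1/23 + 388228) = √(8929243/23) = √205372589/23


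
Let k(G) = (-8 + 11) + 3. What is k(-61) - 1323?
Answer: -1317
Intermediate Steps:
k(G) = 6 (k(G) = 3 + 3 = 6)
k(-61) - 1323 = 6 - 1323 = -1317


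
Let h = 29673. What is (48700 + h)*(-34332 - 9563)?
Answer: -3440182835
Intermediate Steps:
(48700 + h)*(-34332 - 9563) = (48700 + 29673)*(-34332 - 9563) = 78373*(-43895) = -3440182835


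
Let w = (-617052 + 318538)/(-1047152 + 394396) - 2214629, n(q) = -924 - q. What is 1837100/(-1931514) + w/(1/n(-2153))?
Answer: -5076388046714951285/1865099634 ≈ -2.7218e+9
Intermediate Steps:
w = -722806034505/326378 (w = -298514/(-652756) - 2214629 = -298514*(-1/652756) - 2214629 = 149257/326378 - 2214629 = -722806034505/326378 ≈ -2.2146e+6)
1837100/(-1931514) + w/(1/n(-2153)) = 1837100/(-1931514) - 722806034505/(326378*(1/(-924 - 1*(-2153)))) = 1837100*(-1/1931514) - 722806034505/(326378*(1/(-924 + 2153))) = -918550/965757 - 722806034505/(326378*(1/1229)) = -918550/965757 - 722806034505/(326378*1/1229) = -918550/965757 - 722806034505/326378*1229 = -918550/965757 - 888328616406645/326378 = -5076388046714951285/1865099634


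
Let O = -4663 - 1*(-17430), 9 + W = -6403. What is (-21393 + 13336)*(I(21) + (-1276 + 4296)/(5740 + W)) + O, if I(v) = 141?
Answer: -26089475/24 ≈ -1.0871e+6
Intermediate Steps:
W = -6412 (W = -9 - 6403 = -6412)
O = 12767 (O = -4663 + 17430 = 12767)
(-21393 + 13336)*(I(21) + (-1276 + 4296)/(5740 + W)) + O = (-21393 + 13336)*(141 + (-1276 + 4296)/(5740 - 6412)) + 12767 = -8057*(141 + 3020/(-672)) + 12767 = -8057*(141 + 3020*(-1/672)) + 12767 = -8057*(141 - 755/168) + 12767 = -8057*22933/168 + 12767 = -26395883/24 + 12767 = -26089475/24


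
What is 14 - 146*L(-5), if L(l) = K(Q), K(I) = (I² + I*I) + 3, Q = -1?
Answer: -716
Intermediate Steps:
K(I) = 3 + 2*I² (K(I) = (I² + I²) + 3 = 2*I² + 3 = 3 + 2*I²)
L(l) = 5 (L(l) = 3 + 2*(-1)² = 3 + 2*1 = 3 + 2 = 5)
14 - 146*L(-5) = 14 - 146*5 = 14 - 730 = -716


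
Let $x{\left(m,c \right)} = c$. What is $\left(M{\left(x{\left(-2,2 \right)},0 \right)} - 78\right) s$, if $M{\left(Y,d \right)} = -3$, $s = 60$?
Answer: $-4860$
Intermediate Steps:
$\left(M{\left(x{\left(-2,2 \right)},0 \right)} - 78\right) s = \left(-3 - 78\right) 60 = \left(-81\right) 60 = -4860$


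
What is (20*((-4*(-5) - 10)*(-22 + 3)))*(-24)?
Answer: 91200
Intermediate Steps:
(20*((-4*(-5) - 10)*(-22 + 3)))*(-24) = (20*((20 - 10)*(-19)))*(-24) = (20*(10*(-19)))*(-24) = (20*(-190))*(-24) = -3800*(-24) = 91200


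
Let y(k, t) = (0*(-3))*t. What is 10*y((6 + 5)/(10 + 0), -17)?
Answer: 0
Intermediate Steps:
y(k, t) = 0 (y(k, t) = 0*t = 0)
10*y((6 + 5)/(10 + 0), -17) = 10*0 = 0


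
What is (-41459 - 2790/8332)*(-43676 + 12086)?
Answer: 2728105908255/2083 ≈ 1.3097e+9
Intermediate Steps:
(-41459 - 2790/8332)*(-43676 + 12086) = (-41459 - 2790*1/8332)*(-31590) = (-41459 - 1395/4166)*(-31590) = -172719589/4166*(-31590) = 2728105908255/2083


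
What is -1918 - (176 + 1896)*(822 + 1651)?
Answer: -5125974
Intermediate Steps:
-1918 - (176 + 1896)*(822 + 1651) = -1918 - 2072*2473 = -1918 - 1*5124056 = -1918 - 5124056 = -5125974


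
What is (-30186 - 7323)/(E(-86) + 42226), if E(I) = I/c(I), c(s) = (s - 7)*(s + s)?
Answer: -6976674/7854035 ≈ -0.88829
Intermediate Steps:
c(s) = 2*s*(-7 + s) (c(s) = (-7 + s)*(2*s) = 2*s*(-7 + s))
E(I) = 1/(2*(-7 + I)) (E(I) = I/((2*I*(-7 + I))) = I*(1/(2*I*(-7 + I))) = 1/(2*(-7 + I)))
(-30186 - 7323)/(E(-86) + 42226) = (-30186 - 7323)/(1/(2*(-7 - 86)) + 42226) = -37509/((½)/(-93) + 42226) = -37509/((½)*(-1/93) + 42226) = -37509/(-1/186 + 42226) = -37509/7854035/186 = -37509*186/7854035 = -6976674/7854035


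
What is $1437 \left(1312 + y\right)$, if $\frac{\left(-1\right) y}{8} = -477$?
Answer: $7368936$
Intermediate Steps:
$y = 3816$ ($y = \left(-8\right) \left(-477\right) = 3816$)
$1437 \left(1312 + y\right) = 1437 \left(1312 + 3816\right) = 1437 \cdot 5128 = 7368936$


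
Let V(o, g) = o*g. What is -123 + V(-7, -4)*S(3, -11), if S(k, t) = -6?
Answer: -291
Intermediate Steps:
V(o, g) = g*o
-123 + V(-7, -4)*S(3, -11) = -123 - 4*(-7)*(-6) = -123 + 28*(-6) = -123 - 168 = -291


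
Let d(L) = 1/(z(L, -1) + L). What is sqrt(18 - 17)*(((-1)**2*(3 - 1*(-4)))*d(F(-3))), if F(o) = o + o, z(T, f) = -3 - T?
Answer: -7/3 ≈ -2.3333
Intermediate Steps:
F(o) = 2*o
d(L) = -1/3 (d(L) = 1/((-3 - L) + L) = 1/(-3) = -1/3)
sqrt(18 - 17)*(((-1)**2*(3 - 1*(-4)))*d(F(-3))) = sqrt(18 - 17)*(((-1)**2*(3 - 1*(-4)))*(-1/3)) = sqrt(1)*((1*(3 + 4))*(-1/3)) = 1*((1*7)*(-1/3)) = 1*(7*(-1/3)) = 1*(-7/3) = -7/3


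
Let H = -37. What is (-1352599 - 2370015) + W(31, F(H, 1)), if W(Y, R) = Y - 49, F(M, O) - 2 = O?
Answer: -3722632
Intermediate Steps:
F(M, O) = 2 + O
W(Y, R) = -49 + Y
(-1352599 - 2370015) + W(31, F(H, 1)) = (-1352599 - 2370015) + (-49 + 31) = -3722614 - 18 = -3722632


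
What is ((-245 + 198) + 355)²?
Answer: 94864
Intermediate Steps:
((-245 + 198) + 355)² = (-47 + 355)² = 308² = 94864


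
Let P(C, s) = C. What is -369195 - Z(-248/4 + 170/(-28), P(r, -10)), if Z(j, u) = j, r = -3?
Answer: -5167777/14 ≈ -3.6913e+5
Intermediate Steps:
-369195 - Z(-248/4 + 170/(-28), P(r, -10)) = -369195 - (-248/4 + 170/(-28)) = -369195 - (-248*1/4 + 170*(-1/28)) = -369195 - (-62 - 85/14) = -369195 - 1*(-953/14) = -369195 + 953/14 = -5167777/14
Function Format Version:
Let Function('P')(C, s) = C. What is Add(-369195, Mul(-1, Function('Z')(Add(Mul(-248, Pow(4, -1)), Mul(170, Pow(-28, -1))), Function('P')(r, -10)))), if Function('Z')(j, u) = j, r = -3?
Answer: Rational(-5167777, 14) ≈ -3.6913e+5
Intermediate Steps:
Add(-369195, Mul(-1, Function('Z')(Add(Mul(-248, Pow(4, -1)), Mul(170, Pow(-28, -1))), Function('P')(r, -10)))) = Add(-369195, Mul(-1, Add(Mul(-248, Pow(4, -1)), Mul(170, Pow(-28, -1))))) = Add(-369195, Mul(-1, Add(Mul(-248, Rational(1, 4)), Mul(170, Rational(-1, 28))))) = Add(-369195, Mul(-1, Add(-62, Rational(-85, 14)))) = Add(-369195, Mul(-1, Rational(-953, 14))) = Add(-369195, Rational(953, 14)) = Rational(-5167777, 14)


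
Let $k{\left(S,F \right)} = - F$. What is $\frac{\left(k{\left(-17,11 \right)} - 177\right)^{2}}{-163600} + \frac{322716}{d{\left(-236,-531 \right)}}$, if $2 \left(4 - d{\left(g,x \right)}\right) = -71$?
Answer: $\frac{6599367689}{807775} \approx 8169.8$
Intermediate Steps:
$d{\left(g,x \right)} = \frac{79}{2}$ ($d{\left(g,x \right)} = 4 - - \frac{71}{2} = 4 + \frac{71}{2} = \frac{79}{2}$)
$\frac{\left(k{\left(-17,11 \right)} - 177\right)^{2}}{-163600} + \frac{322716}{d{\left(-236,-531 \right)}} = \frac{\left(\left(-1\right) 11 - 177\right)^{2}}{-163600} + \frac{322716}{\frac{79}{2}} = \left(-11 - 177\right)^{2} \left(- \frac{1}{163600}\right) + 322716 \cdot \frac{2}{79} = \left(-188\right)^{2} \left(- \frac{1}{163600}\right) + \frac{645432}{79} = 35344 \left(- \frac{1}{163600}\right) + \frac{645432}{79} = - \frac{2209}{10225} + \frac{645432}{79} = \frac{6599367689}{807775}$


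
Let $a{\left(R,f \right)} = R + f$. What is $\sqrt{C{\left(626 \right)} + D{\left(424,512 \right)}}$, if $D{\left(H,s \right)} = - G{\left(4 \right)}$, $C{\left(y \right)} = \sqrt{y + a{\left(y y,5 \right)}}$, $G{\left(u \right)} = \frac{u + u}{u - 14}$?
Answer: $\frac{\sqrt{20 + 25 \sqrt{392507}}}{5} \approx 25.046$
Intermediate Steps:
$G{\left(u \right)} = \frac{2 u}{-14 + u}$
$C{\left(y \right)} = \sqrt{5 + y + y^{2}}$ ($C{\left(y \right)} = \sqrt{y + \left(y y + 5\right)} = \sqrt{y + \left(y^{2} + 5\right)} = \sqrt{y + \left(5 + y^{2}\right)} = \sqrt{5 + y + y^{2}}$)
$D{\left(H,s \right)} = \frac{4}{5}$ ($D{\left(H,s \right)} = - \frac{2 \cdot 4}{-14 + 4} = - \frac{2 \cdot 4}{-10} = - \frac{2 \cdot 4 \left(-1\right)}{10} = \left(-1\right) \left(- \frac{4}{5}\right) = \frac{4}{5}$)
$\sqrt{C{\left(626 \right)} + D{\left(424,512 \right)}} = \sqrt{\sqrt{5 + 626 + 626^{2}} + \frac{4}{5}} = \sqrt{\sqrt{5 + 626 + 391876} + \frac{4}{5}} = \sqrt{\sqrt{392507} + \frac{4}{5}} = \sqrt{\frac{4}{5} + \sqrt{392507}}$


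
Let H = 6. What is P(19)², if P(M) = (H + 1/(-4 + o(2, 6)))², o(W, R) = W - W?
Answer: 279841/256 ≈ 1093.1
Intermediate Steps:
o(W, R) = 0
P(M) = 529/16 (P(M) = (6 + 1/(-4 + 0))² = (6 + 1/(-4))² = (6 - ¼)² = (23/4)² = 529/16)
P(19)² = (529/16)² = 279841/256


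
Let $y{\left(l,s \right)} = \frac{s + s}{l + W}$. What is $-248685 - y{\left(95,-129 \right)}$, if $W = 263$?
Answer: $- \frac{44514486}{179} \approx -2.4868 \cdot 10^{5}$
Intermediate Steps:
$y{\left(l,s \right)} = \frac{2 s}{263 + l}$ ($y{\left(l,s \right)} = \frac{s + s}{l + 263} = \frac{2 s}{263 + l}$)
$-248685 - y{\left(95,-129 \right)} = -248685 - 2 \left(-129\right) \frac{1}{263 + 95} = -248685 - 2 \left(-129\right) \frac{1}{358} = -248685 - - \frac{129}{179} = -248685 + \frac{129}{179} = - \frac{44514486}{179}$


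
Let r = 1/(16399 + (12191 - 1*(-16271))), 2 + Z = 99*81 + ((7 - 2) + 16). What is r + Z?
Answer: 360592719/44861 ≈ 8038.0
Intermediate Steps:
Z = 8038 (Z = -2 + (99*81 + ((7 - 2) + 16)) = -2 + (8019 + (5 + 16)) = -2 + (8019 + 21) = -2 + 8040 = 8038)
r = 1/44861 (r = 1/(16399 + (12191 + 16271)) = 1/(16399 + 28462) = 1/44861 ≈ 2.2291e-5)
r + Z = 1/44861 + 8038 = 360592719/44861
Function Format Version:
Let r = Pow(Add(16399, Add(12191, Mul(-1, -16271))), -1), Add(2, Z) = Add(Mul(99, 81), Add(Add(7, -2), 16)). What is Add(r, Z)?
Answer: Rational(360592719, 44861) ≈ 8038.0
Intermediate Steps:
Z = 8038 (Z = Add(-2, Add(Mul(99, 81), Add(Add(7, -2), 16))) = Add(-2, Add(8019, Add(5, 16))) = Add(-2, Add(8019, 21)) = Add(-2, 8040) = 8038)
r = Rational(1, 44861) (r = Pow(Add(16399, Add(12191, 16271)), -1) = Pow(Add(16399, 28462), -1) = Pow(44861, -1) = Rational(1, 44861) ≈ 2.2291e-5)
Add(r, Z) = Add(Rational(1, 44861), 8038) = Rational(360592719, 44861)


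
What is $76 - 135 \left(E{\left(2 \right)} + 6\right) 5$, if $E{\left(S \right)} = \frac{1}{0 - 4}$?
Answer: $- \frac{15221}{4} \approx -3805.3$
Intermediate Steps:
$E{\left(S \right)} = - \frac{1}{4}$ ($E{\left(S \right)} = \frac{1}{-4} = - \frac{1}{4}$)
$76 - 135 \left(E{\left(2 \right)} + 6\right) 5 = 76 - 135 \left(- \frac{1}{4} + 6\right) 5 = 76 - 135 \cdot \frac{23}{4} \cdot 5 = 76 - \frac{15525}{4} = - \frac{15221}{4}$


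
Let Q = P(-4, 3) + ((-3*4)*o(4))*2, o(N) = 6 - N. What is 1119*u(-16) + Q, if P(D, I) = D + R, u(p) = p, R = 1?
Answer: -17955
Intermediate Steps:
P(D, I) = 1 + D (P(D, I) = D + 1 = 1 + D)
Q = -51 (Q = (1 - 4) + ((-3*4)*(6 - 1*4))*2 = -3 - 12*(6 - 4)*2 = -3 - 12*2*2 = -3 - 24*2 = -3 - 48 = -51)
1119*u(-16) + Q = 1119*(-16) - 51 = -17904 - 51 = -17955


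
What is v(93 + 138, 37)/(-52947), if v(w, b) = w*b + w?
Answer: -2926/17649 ≈ -0.16579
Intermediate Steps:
v(w, b) = w + b*w (v(w, b) = b*w + w = w + b*w)
v(93 + 138, 37)/(-52947) = ((93 + 138)*(1 + 37))/(-52947) = (231*38)*(-1/52947) = 8778*(-1/52947) = -2926/17649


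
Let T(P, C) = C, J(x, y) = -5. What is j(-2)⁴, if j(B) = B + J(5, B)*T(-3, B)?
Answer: 4096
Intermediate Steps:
j(B) = -4*B (j(B) = B - 5*B = -4*B)
j(-2)⁴ = (-4*(-2))⁴ = 8⁴ = 4096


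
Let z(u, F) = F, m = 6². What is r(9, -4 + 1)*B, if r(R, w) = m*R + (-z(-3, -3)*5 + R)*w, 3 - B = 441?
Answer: -110376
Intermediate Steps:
B = -438 (B = 3 - 1*441 = 3 - 441 = -438)
m = 36
r(R, w) = 36*R + w*(15 + R) (r(R, w) = 36*R + (-1*(-3)*5 + R)*w = 36*R + (3*5 + R)*w = 36*R + (15 + R)*w = 36*R + w*(15 + R))
r(9, -4 + 1)*B = (15*(-4 + 1) + 36*9 + 9*(-4 + 1))*(-438) = (15*(-3) + 324 + 9*(-3))*(-438) = (-45 + 324 - 27)*(-438) = 252*(-438) = -110376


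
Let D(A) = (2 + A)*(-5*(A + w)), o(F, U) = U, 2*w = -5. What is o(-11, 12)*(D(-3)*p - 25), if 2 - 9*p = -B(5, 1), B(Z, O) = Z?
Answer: -1670/3 ≈ -556.67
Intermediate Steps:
w = -5/2 (w = (1/2)*(-5) = -5/2 ≈ -2.5000)
p = 7/9 (p = 2/9 - (-1)*5/9 = 2/9 - 1/9*(-5) = 2/9 + 5/9 = 7/9 ≈ 0.77778)
D(A) = (2 + A)*(25/2 - 5*A) (D(A) = (2 + A)*(-5*(A - 5/2)) = (2 + A)*(-5*(-5/2 + A)) = (2 + A)*(25/2 - 5*A))
o(-11, 12)*(D(-3)*p - 25) = 12*((25 - 5*(-3)**2 + (5/2)*(-3))*(7/9) - 25) = 12*((25 - 5*9 - 15/2)*(7/9) - 25) = 12*((25 - 45 - 15/2)*(7/9) - 25) = 12*(-55/2*7/9 - 25) = 12*(-385/18 - 25) = 12*(-835/18) = -1670/3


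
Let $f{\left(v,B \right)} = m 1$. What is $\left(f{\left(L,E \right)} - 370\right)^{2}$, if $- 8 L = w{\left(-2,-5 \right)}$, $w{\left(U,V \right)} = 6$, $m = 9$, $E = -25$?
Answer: $130321$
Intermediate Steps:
$L = - \frac{3}{4}$ ($L = \left(- \frac{1}{8}\right) 6 = - \frac{3}{4} \approx -0.75$)
$f{\left(v,B \right)} = 9$ ($f{\left(v,B \right)} = 9 \cdot 1 = 9$)
$\left(f{\left(L,E \right)} - 370\right)^{2} = \left(9 - 370\right)^{2} = \left(-361\right)^{2} = 130321$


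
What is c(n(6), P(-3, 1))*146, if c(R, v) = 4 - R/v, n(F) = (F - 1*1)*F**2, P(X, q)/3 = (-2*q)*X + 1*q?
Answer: -4672/7 ≈ -667.43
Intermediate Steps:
P(X, q) = 3*q - 6*X*q (P(X, q) = 3*((-2*q)*X + 1*q) = 3*(-2*X*q + q) = 3*(q - 2*X*q) = 3*q - 6*X*q)
n(F) = F**2*(-1 + F) (n(F) = (F - 1)*F**2 = (-1 + F)*F**2 = F**2*(-1 + F))
c(R, v) = 4 - R/v
c(n(6), P(-3, 1))*146 = (4 - 6**2*(-1 + 6)/(3*1*(1 - 2*(-3))))*146 = (4 - 36*5/(3*1*(1 + 6)))*146 = (4 - 1*180/3*1*7)*146 = (4 - 1*180/21)*146 = (4 - 1*180*1/21)*146 = (4 - 60/7)*146 = -32/7*146 = -4672/7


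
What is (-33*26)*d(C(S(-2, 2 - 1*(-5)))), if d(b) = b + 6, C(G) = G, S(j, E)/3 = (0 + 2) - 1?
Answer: -7722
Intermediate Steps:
S(j, E) = 3 (S(j, E) = 3*((0 + 2) - 1) = 3*(2 - 1) = 3*1 = 3)
d(b) = 6 + b
(-33*26)*d(C(S(-2, 2 - 1*(-5)))) = (-33*26)*(6 + 3) = -858*9 = -7722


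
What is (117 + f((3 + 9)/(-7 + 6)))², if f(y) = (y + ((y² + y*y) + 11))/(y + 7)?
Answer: 88804/25 ≈ 3552.2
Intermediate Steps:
f(y) = (11 + y + 2*y²)/(7 + y) (f(y) = (y + ((y² + y²) + 11))/(7 + y) = (y + (2*y² + 11))/(7 + y) = (y + (11 + 2*y²))/(7 + y) = (11 + y + 2*y²)/(7 + y))
(117 + f((3 + 9)/(-7 + 6)))² = (117 + (11 + (3 + 9)/(-7 + 6) + 2*((3 + 9)/(-7 + 6))²)/(7 + (3 + 9)/(-7 + 6)))² = (117 + (11 + 12/(-1) + 2*(12/(-1))²)/(7 + 12/(-1)))² = (117 + (11 + 12*(-1) + 2*(12*(-1))²)/(7 + 12*(-1)))² = (117 + (11 - 12 + 2*(-12)²)/(7 - 12))² = (117 + (11 - 12 + 2*144)/(-5))² = (117 - (11 - 12 + 288)/5)² = (117 - ⅕*287)² = (117 - 287/5)² = (298/5)² = 88804/25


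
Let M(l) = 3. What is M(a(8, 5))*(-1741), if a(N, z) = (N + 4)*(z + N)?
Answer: -5223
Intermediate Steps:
a(N, z) = (4 + N)*(N + z)
M(a(8, 5))*(-1741) = 3*(-1741) = -5223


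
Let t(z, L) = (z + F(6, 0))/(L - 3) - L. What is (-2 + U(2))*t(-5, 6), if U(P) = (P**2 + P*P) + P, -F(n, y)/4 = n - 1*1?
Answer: -344/3 ≈ -114.67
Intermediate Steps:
F(n, y) = 4 - 4*n (F(n, y) = -4*(n - 1*1) = -4*(n - 1) = -4*(-1 + n) = 4 - 4*n)
U(P) = P + 2*P**2 (U(P) = (P**2 + P**2) + P = 2*P**2 + P = P + 2*P**2)
t(z, L) = -L + (-20 + z)/(-3 + L) (t(z, L) = (z + (4 - 4*6))/(L - 3) - L = (z + (4 - 24))/(-3 + L) - L = (z - 20)/(-3 + L) - L = (-20 + z)/(-3 + L) - L = -L + (-20 + z)/(-3 + L))
(-2 + U(2))*t(-5, 6) = (-2 + 2*(1 + 2*2))*((-20 - 5 - 1*6**2 + 3*6)/(-3 + 6)) = (-2 + 2*(1 + 4))*((-20 - 5 - 1*36 + 18)/3) = (-2 + 2*5)*((-20 - 5 - 36 + 18)/3) = (-2 + 10)*((1/3)*(-43)) = 8*(-43/3) = -344/3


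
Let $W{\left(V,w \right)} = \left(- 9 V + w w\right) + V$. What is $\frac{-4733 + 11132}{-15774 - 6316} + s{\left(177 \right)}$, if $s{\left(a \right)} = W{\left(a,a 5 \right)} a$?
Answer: $\frac{3056818456971}{22090} \approx 1.3838 \cdot 10^{8}$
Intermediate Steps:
$W{\left(V,w \right)} = w^{2} - 8 V$ ($W{\left(V,w \right)} = \left(- 9 V + w^{2}\right) + V = \left(w^{2} - 9 V\right) + V = w^{2} - 8 V$)
$s{\left(a \right)} = a \left(- 8 a + 25 a^{2}\right)$ ($s{\left(a \right)} = \left(\left(a 5\right)^{2} - 8 a\right) a = \left(\left(5 a\right)^{2} - 8 a\right) a = \left(25 a^{2} - 8 a\right) a = \left(- 8 a + 25 a^{2}\right) a = a \left(- 8 a + 25 a^{2}\right)$)
$\frac{-4733 + 11132}{-15774 - 6316} + s{\left(177 \right)} = \frac{-4733 + 11132}{-15774 - 6316} + 177^{2} \left(-8 + 25 \cdot 177\right) = \frac{6399}{-22090} + 31329 \left(-8 + 4425\right) = 6399 \left(- \frac{1}{22090}\right) + 31329 \cdot 4417 = - \frac{6399}{22090} + 138380193 = \frac{3056818456971}{22090}$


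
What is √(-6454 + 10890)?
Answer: 2*√1109 ≈ 66.603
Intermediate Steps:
√(-6454 + 10890) = √4436 = 2*√1109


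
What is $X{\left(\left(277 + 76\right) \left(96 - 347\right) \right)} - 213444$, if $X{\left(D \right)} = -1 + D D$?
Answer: $7850278164$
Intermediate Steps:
$X{\left(D \right)} = -1 + D^{2}$
$X{\left(\left(277 + 76\right) \left(96 - 347\right) \right)} - 213444 = \left(-1 + \left(\left(277 + 76\right) \left(96 - 347\right)\right)^{2}\right) - 213444 = \left(-1 + \left(353 \left(-251\right)\right)^{2}\right) - 213444 = \left(-1 + \left(-88603\right)^{2}\right) - 213444 = \left(-1 + 7850491609\right) - 213444 = 7850491608 - 213444 = 7850278164$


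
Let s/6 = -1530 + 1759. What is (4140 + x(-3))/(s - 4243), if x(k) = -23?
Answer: -4117/2869 ≈ -1.4350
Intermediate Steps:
s = 1374 (s = 6*(-1530 + 1759) = 6*229 = 1374)
(4140 + x(-3))/(s - 4243) = (4140 - 23)/(1374 - 4243) = 4117/(-2869) = 4117*(-1/2869) = -4117/2869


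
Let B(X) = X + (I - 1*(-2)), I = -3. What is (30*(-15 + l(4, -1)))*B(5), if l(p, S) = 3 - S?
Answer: -1320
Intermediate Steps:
B(X) = -1 + X (B(X) = X + (-3 - 1*(-2)) = X + (-3 + 2) = X - 1 = -1 + X)
(30*(-15 + l(4, -1)))*B(5) = (30*(-15 + (3 - 1*(-1))))*(-1 + 5) = (30*(-15 + (3 + 1)))*4 = (30*(-15 + 4))*4 = (30*(-11))*4 = -330*4 = -1320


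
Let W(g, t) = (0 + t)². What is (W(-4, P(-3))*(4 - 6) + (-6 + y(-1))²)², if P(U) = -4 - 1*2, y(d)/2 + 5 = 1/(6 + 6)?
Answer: 41383489/1296 ≈ 31932.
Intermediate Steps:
y(d) = -59/6 (y(d) = -10 + 2/(6 + 6) = -10 + 2/12 = -10 + 2*(1/12) = -10 + ⅙ = -59/6)
P(U) = -6 (P(U) = -4 - 2 = -6)
W(g, t) = t²
(W(-4, P(-3))*(4 - 6) + (-6 + y(-1))²)² = ((-6)²*(4 - 6) + (-6 - 59/6)²)² = (36*(-2) + (-95/6)²)² = (-72 + 9025/36)² = (6433/36)² = 41383489/1296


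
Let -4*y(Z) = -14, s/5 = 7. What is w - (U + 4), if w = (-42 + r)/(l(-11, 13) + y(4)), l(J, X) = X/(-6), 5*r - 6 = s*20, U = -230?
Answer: 1502/5 ≈ 300.40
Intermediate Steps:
s = 35 (s = 5*7 = 35)
y(Z) = 7/2 (y(Z) = -¼*(-14) = 7/2)
r = 706/5 (r = 6/5 + (35*20)/5 = 6/5 + (⅕)*700 = 6/5 + 140 = 706/5 ≈ 141.20)
l(J, X) = -X/6 (l(J, X) = X*(-⅙) = -X/6)
w = 372/5 (w = (-42 + 706/5)/(-⅙*13 + 7/2) = 496/(5*(-13/6 + 7/2)) = 496/(5*(4/3)) = (496/5)*(¾) = 372/5 ≈ 74.400)
w - (U + 4) = 372/5 - (-230 + 4) = 372/5 - 1*(-226) = 372/5 + 226 = 1502/5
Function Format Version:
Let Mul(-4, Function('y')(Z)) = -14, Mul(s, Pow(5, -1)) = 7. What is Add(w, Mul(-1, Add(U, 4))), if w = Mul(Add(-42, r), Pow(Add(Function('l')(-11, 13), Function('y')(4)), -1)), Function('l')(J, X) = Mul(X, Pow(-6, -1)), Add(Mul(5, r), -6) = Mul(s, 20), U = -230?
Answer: Rational(1502, 5) ≈ 300.40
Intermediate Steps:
s = 35 (s = Mul(5, 7) = 35)
Function('y')(Z) = Rational(7, 2) (Function('y')(Z) = Mul(Rational(-1, 4), -14) = Rational(7, 2))
r = Rational(706, 5) (r = Add(Rational(6, 5), Mul(Rational(1, 5), Mul(35, 20))) = Add(Rational(6, 5), Mul(Rational(1, 5), 700)) = Add(Rational(6, 5), 140) = Rational(706, 5) ≈ 141.20)
Function('l')(J, X) = Mul(Rational(-1, 6), X) (Function('l')(J, X) = Mul(X, Rational(-1, 6)) = Mul(Rational(-1, 6), X))
w = Rational(372, 5) (w = Mul(Add(-42, Rational(706, 5)), Pow(Add(Mul(Rational(-1, 6), 13), Rational(7, 2)), -1)) = Mul(Rational(496, 5), Pow(Add(Rational(-13, 6), Rational(7, 2)), -1)) = Mul(Rational(496, 5), Pow(Rational(4, 3), -1)) = Mul(Rational(496, 5), Rational(3, 4)) = Rational(372, 5) ≈ 74.400)
Add(w, Mul(-1, Add(U, 4))) = Add(Rational(372, 5), Mul(-1, Add(-230, 4))) = Add(Rational(372, 5), Mul(-1, -226)) = Add(Rational(372, 5), 226) = Rational(1502, 5)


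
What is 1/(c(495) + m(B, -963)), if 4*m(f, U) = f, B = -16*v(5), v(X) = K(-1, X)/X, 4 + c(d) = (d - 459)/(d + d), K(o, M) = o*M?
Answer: 55/2 ≈ 27.500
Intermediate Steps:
K(o, M) = M*o
c(d) = -4 + (-459 + d)/(2*d) (c(d) = -4 + (d - 459)/(d + d) = -4 + (-459 + d)/((2*d)) = -4 + (-459 + d)*(1/(2*d)) = -4 + (-459 + d)/(2*d))
v(X) = -1 (v(X) = (X*(-1))/X = (-X)/X = -1)
B = 16 (B = -16*(-1) = 16)
m(f, U) = f/4
1/(c(495) + m(B, -963)) = 1/((½)*(-459 - 7*495)/495 + (¼)*16) = 1/((½)*(1/495)*(-459 - 3465) + 4) = 1/((½)*(1/495)*(-3924) + 4) = 1/(-218/55 + 4) = 1/(2/55) = 55/2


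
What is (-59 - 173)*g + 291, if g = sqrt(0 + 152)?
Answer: 291 - 464*sqrt(38) ≈ -2569.3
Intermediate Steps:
g = 2*sqrt(38) (g = sqrt(152) = 2*sqrt(38) ≈ 12.329)
(-59 - 173)*g + 291 = (-59 - 173)*(2*sqrt(38)) + 291 = -464*sqrt(38) + 291 = 291 - 464*sqrt(38)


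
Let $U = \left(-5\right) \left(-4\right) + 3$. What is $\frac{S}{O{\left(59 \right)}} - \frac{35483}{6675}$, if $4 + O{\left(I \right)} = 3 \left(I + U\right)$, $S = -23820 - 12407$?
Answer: $- \frac{250402111}{1615350} \approx -155.01$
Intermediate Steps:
$U = 23$ ($U = 20 + 3 = 23$)
$S = -36227$
$O{\left(I \right)} = 65 + 3 I$ ($O{\left(I \right)} = -4 + 3 \left(I + 23\right) = -4 + 3 \left(23 + I\right) = -4 + \left(69 + 3 I\right) = 65 + 3 I$)
$\frac{S}{O{\left(59 \right)}} - \frac{35483}{6675} = - \frac{36227}{65 + 3 \cdot 59} - \frac{35483}{6675} = - \frac{36227}{65 + 177} - \frac{35483}{6675} = - \frac{36227}{242} - \frac{35483}{6675} = - \frac{250402111}{1615350}$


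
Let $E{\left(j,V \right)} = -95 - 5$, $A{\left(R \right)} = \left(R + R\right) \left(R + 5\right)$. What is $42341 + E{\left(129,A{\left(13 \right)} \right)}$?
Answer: $42241$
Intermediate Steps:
$A{\left(R \right)} = 2 R \left(5 + R\right)$
$E{\left(j,V \right)} = -100$
$42341 + E{\left(129,A{\left(13 \right)} \right)} = 42341 - 100 = 42241$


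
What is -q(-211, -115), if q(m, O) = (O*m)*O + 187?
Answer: 2790288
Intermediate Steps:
q(m, O) = 187 + m*O**2 (q(m, O) = m*O**2 + 187 = 187 + m*O**2)
-q(-211, -115) = -(187 - 211*(-115)**2) = -(187 - 211*13225) = -(187 - 2790475) = -1*(-2790288) = 2790288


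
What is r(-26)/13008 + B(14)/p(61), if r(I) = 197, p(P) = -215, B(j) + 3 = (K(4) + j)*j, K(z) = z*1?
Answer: -3196637/2796720 ≈ -1.1430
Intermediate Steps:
K(z) = z
B(j) = -3 + j*(4 + j) (B(j) = -3 + (4 + j)*j = -3 + j*(4 + j))
r(-26)/13008 + B(14)/p(61) = 197/13008 + (-3 + 14² + 4*14)/(-215) = 197*(1/13008) + (-3 + 196 + 56)*(-1/215) = 197/13008 + 249*(-1/215) = 197/13008 - 249/215 = -3196637/2796720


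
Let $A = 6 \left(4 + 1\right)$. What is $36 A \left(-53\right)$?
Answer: $-57240$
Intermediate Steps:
$A = 30$ ($A = 6 \cdot 5 = 30$)
$36 A \left(-53\right) = 36 \cdot 30 \left(-53\right) = 1080 \left(-53\right) = -57240$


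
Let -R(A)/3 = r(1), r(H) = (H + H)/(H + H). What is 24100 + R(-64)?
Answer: 24097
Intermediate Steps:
r(H) = 1 (r(H) = (2*H)/((2*H)) = (2*H)*(1/(2*H)) = 1)
R(A) = -3 (R(A) = -3*1 = -3)
24100 + R(-64) = 24100 - 3 = 24097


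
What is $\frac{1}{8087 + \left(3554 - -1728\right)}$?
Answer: $\frac{1}{13369} \approx 7.48 \cdot 10^{-5}$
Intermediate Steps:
$\frac{1}{8087 + \left(3554 - -1728\right)} = \frac{1}{8087 + \left(3554 + 1728\right)} = \frac{1}{8087 + 5282} = \frac{1}{13369}$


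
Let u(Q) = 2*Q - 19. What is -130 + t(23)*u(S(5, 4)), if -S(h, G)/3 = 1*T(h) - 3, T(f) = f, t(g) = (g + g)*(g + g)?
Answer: -65726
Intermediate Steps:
t(g) = 4*g**2 (t(g) = (2*g)*(2*g) = 4*g**2)
S(h, G) = 9 - 3*h (S(h, G) = -3*(1*h - 3) = -3*(h - 3) = -3*(-3 + h) = 9 - 3*h)
u(Q) = -19 + 2*Q
-130 + t(23)*u(S(5, 4)) = -130 + (4*23**2)*(-19 + 2*(9 - 3*5)) = -130 + (4*529)*(-19 + 2*(9 - 15)) = -130 + 2116*(-19 + 2*(-6)) = -130 + 2116*(-19 - 12) = -130 + 2116*(-31) = -130 - 65596 = -65726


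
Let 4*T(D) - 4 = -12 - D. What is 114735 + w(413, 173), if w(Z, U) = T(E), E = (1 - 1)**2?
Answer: 114733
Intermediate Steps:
E = 0 (E = 0**2 = 0)
T(D) = -2 - D/4 (T(D) = 1 + (-12 - D)/4 = 1 + (-3 - D/4) = -2 - D/4)
w(Z, U) = -2 (w(Z, U) = -2 - 1/4*0 = -2 + 0 = -2)
114735 + w(413, 173) = 114735 - 2 = 114733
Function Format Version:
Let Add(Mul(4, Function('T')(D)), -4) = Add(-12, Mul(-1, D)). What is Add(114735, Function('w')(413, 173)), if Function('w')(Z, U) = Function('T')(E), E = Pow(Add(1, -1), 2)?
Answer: 114733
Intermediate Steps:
E = 0 (E = Pow(0, 2) = 0)
Function('T')(D) = Add(-2, Mul(Rational(-1, 4), D)) (Function('T')(D) = Add(1, Mul(Rational(1, 4), Add(-12, Mul(-1, D)))) = Add(1, Add(-3, Mul(Rational(-1, 4), D))) = Add(-2, Mul(Rational(-1, 4), D)))
Function('w')(Z, U) = -2 (Function('w')(Z, U) = Add(-2, Mul(Rational(-1, 4), 0)) = Add(-2, 0) = -2)
Add(114735, Function('w')(413, 173)) = Add(114735, -2) = 114733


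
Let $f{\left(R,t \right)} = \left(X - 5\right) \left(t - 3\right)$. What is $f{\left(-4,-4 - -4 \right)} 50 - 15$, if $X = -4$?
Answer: $1335$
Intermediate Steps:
$f{\left(R,t \right)} = 27 - 9 t$ ($f{\left(R,t \right)} = \left(-4 - 5\right) \left(t - 3\right) = - 9 \left(-3 + t\right) = 27 - 9 t$)
$f{\left(-4,-4 - -4 \right)} 50 - 15 = \left(27 - 9 \left(-4 - -4\right)\right) 50 - 15 = \left(27 - 9 \left(-4 + 4\right)\right) 50 - 15 = \left(27 - 0\right) 50 - 15 = \left(27 + 0\right) 50 - 15 = 27 \cdot 50 - 15 = 1350 - 15 = 1335$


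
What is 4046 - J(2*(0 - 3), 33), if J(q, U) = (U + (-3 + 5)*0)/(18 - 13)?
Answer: 20197/5 ≈ 4039.4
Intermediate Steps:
J(q, U) = U/5 (J(q, U) = (U + 2*0)/5 = (U + 0)*(⅕) = U*(⅕) = U/5)
4046 - J(2*(0 - 3), 33) = 4046 - 33/5 = 20197/5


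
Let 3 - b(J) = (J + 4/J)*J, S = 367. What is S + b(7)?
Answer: 317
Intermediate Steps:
b(J) = 3 - J*(J + 4/J) (b(J) = 3 - (J + 4/J)*J = 3 - J*(J + 4/J))
S + b(7) = 367 + (-1 - 1*7²) = 367 + (-1 - 1*49) = 367 + (-1 - 49) = 367 - 50 = 317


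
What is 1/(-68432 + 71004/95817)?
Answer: -31939/2185625980 ≈ -1.4613e-5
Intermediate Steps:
1/(-68432 + 71004/95817) = 1/(-68432 + 71004*(1/95817)) = 1/(-68432 + 23668/31939) = 1/(-2185625980/31939) = -31939/2185625980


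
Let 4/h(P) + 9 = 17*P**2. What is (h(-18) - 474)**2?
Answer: 6793956936484/30239001 ≈ 2.2468e+5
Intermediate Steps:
h(P) = 4/(-9 + 17*P**2)
(h(-18) - 474)**2 = (4/(-9 + 17*(-18)**2) - 474)**2 = (4/(-9 + 17*324) - 474)**2 = (4/(-9 + 5508) - 474)**2 = (4/5499 - 474)**2 = (-2606522/5499)**2 = 6793956936484/30239001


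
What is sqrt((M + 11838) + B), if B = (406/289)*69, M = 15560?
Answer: 14*sqrt(40541)/17 ≈ 165.82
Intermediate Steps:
B = 28014/289 (B = (406*(1/289))*69 = (406/289)*69 = 28014/289 ≈ 96.934)
sqrt((M + 11838) + B) = sqrt((15560 + 11838) + 28014/289) = sqrt(27398 + 28014/289) = sqrt(7946036/289) = 14*sqrt(40541)/17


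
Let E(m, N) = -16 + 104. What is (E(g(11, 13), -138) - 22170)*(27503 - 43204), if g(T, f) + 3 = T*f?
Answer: 346709482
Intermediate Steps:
g(T, f) = -3 + T*f
E(m, N) = 88
(E(g(11, 13), -138) - 22170)*(27503 - 43204) = (88 - 22170)*(27503 - 43204) = -22082*(-15701) = 346709482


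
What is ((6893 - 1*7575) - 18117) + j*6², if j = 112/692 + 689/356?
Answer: -288285718/15397 ≈ -18724.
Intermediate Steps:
j = 129165/61588 (j = 112*(1/692) + 689*(1/356) = 28/173 + 689/356 = 129165/61588 ≈ 2.0972)
((6893 - 1*7575) - 18117) + j*6² = ((6893 - 1*7575) - 18117) + (129165/61588)*6² = ((6893 - 7575) - 18117) + (129165/61588)*36 = (-682 - 18117) + 1162485/15397 = -18799 + 1162485/15397 = -288285718/15397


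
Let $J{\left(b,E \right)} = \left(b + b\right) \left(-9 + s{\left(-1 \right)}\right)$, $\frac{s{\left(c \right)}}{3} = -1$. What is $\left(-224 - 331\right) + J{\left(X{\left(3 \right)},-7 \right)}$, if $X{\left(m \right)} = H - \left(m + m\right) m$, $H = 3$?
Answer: $-195$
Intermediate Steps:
$s{\left(c \right)} = -3$ ($s{\left(c \right)} = 3 \left(-1\right) = -3$)
$X{\left(m \right)} = 3 - 2 m^{2}$ ($X{\left(m \right)} = 3 - \left(m + m\right) m = 3 - 2 m m = 3 - 2 m^{2}$)
$J{\left(b,E \right)} = - 24 b$ ($J{\left(b,E \right)} = \left(b + b\right) \left(-9 - 3\right) = 2 b \left(-12\right) = - 24 b$)
$\left(-224 - 331\right) + J{\left(X{\left(3 \right)},-7 \right)} = \left(-224 - 331\right) - 24 \left(3 - 2 \cdot 3^{2}\right) = -555 - 24 \left(3 - 18\right) = -555 - -360 = -555 + 360 = -195$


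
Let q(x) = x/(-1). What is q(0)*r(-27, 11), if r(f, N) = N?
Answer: 0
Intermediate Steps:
q(x) = -x (q(x) = x*(-1) = -x)
q(0)*r(-27, 11) = -1*0*11 = 0*11 = 0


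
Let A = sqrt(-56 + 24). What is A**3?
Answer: -128*I*sqrt(2) ≈ -181.02*I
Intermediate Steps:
A = 4*I*sqrt(2) (A = sqrt(-32) = 4*I*sqrt(2) ≈ 5.6569*I)
A**3 = (4*I*sqrt(2))**3 = -128*I*sqrt(2)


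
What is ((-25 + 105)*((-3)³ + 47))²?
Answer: 2560000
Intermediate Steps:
((-25 + 105)*((-3)³ + 47))² = (80*(-27 + 47))² = (80*20)² = 1600² = 2560000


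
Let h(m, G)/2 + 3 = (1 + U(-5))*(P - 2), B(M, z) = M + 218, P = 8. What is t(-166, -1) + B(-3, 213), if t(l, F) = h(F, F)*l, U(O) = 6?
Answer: -12733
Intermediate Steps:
B(M, z) = 218 + M
h(m, G) = 78 (h(m, G) = -6 + 2*((1 + 6)*(8 - 2)) = -6 + 2*(7*6) = -6 + 2*42 = -6 + 84 = 78)
t(l, F) = 78*l
t(-166, -1) + B(-3, 213) = 78*(-166) + (218 - 3) = -12948 + 215 = -12733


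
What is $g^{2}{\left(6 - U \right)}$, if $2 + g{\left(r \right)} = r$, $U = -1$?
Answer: $25$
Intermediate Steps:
$g{\left(r \right)} = -2 + r$
$g^{2}{\left(6 - U \right)} = \left(-2 + \left(6 - -1\right)\right)^{2} = \left(-2 + \left(6 + 1\right)\right)^{2} = \left(-2 + 7\right)^{2} = 5^{2} = 25$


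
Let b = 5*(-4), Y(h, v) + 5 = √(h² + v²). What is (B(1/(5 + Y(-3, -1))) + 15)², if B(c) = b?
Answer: 25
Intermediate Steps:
Y(h, v) = -5 + √(h² + v²)
b = -20
B(c) = -20
(B(1/(5 + Y(-3, -1))) + 15)² = (-20 + 15)² = (-5)² = 25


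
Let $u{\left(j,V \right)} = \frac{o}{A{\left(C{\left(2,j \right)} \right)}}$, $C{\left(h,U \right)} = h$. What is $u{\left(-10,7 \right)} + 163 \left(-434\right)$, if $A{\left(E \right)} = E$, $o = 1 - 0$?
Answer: $- \frac{141483}{2} \approx -70742.0$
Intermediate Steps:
$o = 1$ ($o = 1 + 0 = 1$)
$u{\left(j,V \right)} = \frac{1}{2}$ ($u{\left(j,V \right)} = 1 \cdot \frac{1}{2} = \frac{1}{2}$)
$u{\left(-10,7 \right)} + 163 \left(-434\right) = \frac{1}{2} + 163 \left(-434\right) = \frac{1}{2} - 70742 = - \frac{141483}{2}$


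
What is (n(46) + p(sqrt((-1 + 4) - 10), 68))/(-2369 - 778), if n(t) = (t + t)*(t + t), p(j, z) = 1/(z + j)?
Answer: (-8464*sqrt(7) + 575553*I)/(3147*(sqrt(7) - 68*I)) ≈ -2.6895 + 1.8152e-7*I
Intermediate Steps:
p(j, z) = 1/(j + z)
n(t) = 4*t**2 (n(t) = (2*t)*(2*t) = 4*t**2)
(n(46) + p(sqrt((-1 + 4) - 10), 68))/(-2369 - 778) = (4*46**2 + 1/(sqrt((-1 + 4) - 10) + 68))/(-2369 - 778) = (4*2116 + 1/(sqrt(3 - 10) + 68))/(-3147) = (8464 + 1/(sqrt(-7) + 68))*(-1/3147) = (8464 + 1/(I*sqrt(7) + 68))*(-1/3147) = (8464 + 1/(68 + I*sqrt(7)))*(-1/3147) = -8464/3147 - 1/(3147*(68 + I*sqrt(7)))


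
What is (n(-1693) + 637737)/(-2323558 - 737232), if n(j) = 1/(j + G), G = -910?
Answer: -166002941/796723637 ≈ -0.20836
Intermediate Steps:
n(j) = 1/(-910 + j) (n(j) = 1/(j - 910) = 1/(-910 + j))
(n(-1693) + 637737)/(-2323558 - 737232) = (1/(-910 - 1693) + 637737)/(-2323558 - 737232) = (1/(-2603) + 637737)/(-3060790) = (-1/2603 + 637737)*(-1/3060790) = (1660029410/2603)*(-1/3060790) = -166002941/796723637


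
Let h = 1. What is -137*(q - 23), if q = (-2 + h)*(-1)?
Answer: 3014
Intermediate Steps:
q = 1 (q = (-2 + 1)*(-1) = -1*(-1) = 1)
-137*(q - 23) = -137*(1 - 23) = -137*(-22) = 3014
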